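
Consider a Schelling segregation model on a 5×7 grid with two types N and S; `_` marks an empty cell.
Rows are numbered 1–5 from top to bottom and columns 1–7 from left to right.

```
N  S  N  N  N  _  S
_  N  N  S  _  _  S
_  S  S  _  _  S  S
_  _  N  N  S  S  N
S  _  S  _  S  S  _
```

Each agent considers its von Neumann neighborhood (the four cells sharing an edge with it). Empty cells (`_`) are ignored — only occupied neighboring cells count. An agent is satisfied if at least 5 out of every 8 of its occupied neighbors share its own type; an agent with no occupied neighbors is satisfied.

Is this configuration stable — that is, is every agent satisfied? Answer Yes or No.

No

Row 1: (1,1)N 0/1 ✗ · (1,2)S 0/3 ✗ · (1,3)N 2/3 ✓ · (1,4)N 2/3 ✓ · (1,5)N 1/1 ✓ · (1,7)S 1/1 ✓
Row 2: (2,2)N 1/3 ✗ · (2,3)N 2/4 ✗ · (2,4)S 0/2 ✗ · (2,7)S 2/2 ✓
Row 3: (3,2)S 1/2 ✗ · (3,3)S 1/3 ✗ · (3,6)S 2/2 ✓ · (3,7)S 2/3 ✓
Row 4: (4,3)N 1/3 ✗ · (4,4)N 1/2 ✗ · (4,5)S 2/3 ✓ · (4,6)S 3/4 ✓ · (4,7)N 0/2 ✗
Row 5: (5,1)S 0/0 ✓ · (5,3)S 0/1 ✗ · (5,5)S 2/2 ✓ · (5,6)S 2/2 ✓
For instance (1,1) has only 0/1 same-type neighbors, below 5/8.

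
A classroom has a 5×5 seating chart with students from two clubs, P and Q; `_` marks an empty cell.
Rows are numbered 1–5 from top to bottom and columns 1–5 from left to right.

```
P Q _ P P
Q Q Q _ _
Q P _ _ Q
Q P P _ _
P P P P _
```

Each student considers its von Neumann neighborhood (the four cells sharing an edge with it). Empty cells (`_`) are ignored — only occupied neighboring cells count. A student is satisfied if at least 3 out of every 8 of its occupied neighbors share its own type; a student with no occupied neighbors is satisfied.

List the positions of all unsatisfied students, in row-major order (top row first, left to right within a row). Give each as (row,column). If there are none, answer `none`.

(1,1), (3,2), (4,1)

(1,1)P 0/2 ✗
(1,2)Q 1/2 ✓
(1,4)P 1/1 ✓
(1,5)P 1/1 ✓
(2,1)Q 2/3 ✓
(2,2)Q 3/4 ✓
(2,3)Q 1/1 ✓
(3,1)Q 2/3 ✓
(3,2)P 1/3 ✗
(3,5)Q 0/0 ✓
(4,1)Q 1/3 ✗
(4,2)P 3/4 ✓
(4,3)P 2/2 ✓
(5,1)P 1/2 ✓
(5,2)P 3/3 ✓
(5,3)P 3/3 ✓
(5,4)P 1/1 ✓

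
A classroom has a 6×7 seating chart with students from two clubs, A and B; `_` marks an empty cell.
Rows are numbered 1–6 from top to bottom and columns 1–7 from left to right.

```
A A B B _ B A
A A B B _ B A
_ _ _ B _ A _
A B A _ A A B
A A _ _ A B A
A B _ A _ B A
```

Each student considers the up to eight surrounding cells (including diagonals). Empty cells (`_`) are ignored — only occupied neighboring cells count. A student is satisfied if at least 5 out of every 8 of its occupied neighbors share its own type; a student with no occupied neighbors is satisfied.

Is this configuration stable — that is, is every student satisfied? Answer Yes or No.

No

(1,1)A 3/3 satisfied
(1,2)A 3/5 not
(1,3)B 3/5 not
(1,4)B 3/3 satisfied
(1,6)B 1/3 not
(1,7)A 1/3 not
(2,1)A 3/3 satisfied
(2,2)A 3/5 not
(2,3)B 4/6 satisfied
(2,4)B 4/4 satisfied
(2,6)B 1/4 not
(2,7)A 2/4 not
(3,4)B 2/4 not
(3,6)A 3/5 not
(4,1)A 2/3 satisfied
(4,2)B 0/4 not
(4,3)A 1/3 not
(4,5)A 3/5 not
(4,6)A 4/6 satisfied
(4,7)B 1/4 not
(5,1)A 3/5 not
(5,2)A 4/6 satisfied
(5,5)A 3/5 not
(5,6)B 2/7 not
(5,7)A 2/5 not
(6,1)A 2/3 satisfied
(6,2)B 0/3 not
(6,4)A 1/1 satisfied
(6,6)B 1/4 not
(6,7)A 1/3 not
For instance (1,2) has only 3/5 same-type neighbors, below 5/8.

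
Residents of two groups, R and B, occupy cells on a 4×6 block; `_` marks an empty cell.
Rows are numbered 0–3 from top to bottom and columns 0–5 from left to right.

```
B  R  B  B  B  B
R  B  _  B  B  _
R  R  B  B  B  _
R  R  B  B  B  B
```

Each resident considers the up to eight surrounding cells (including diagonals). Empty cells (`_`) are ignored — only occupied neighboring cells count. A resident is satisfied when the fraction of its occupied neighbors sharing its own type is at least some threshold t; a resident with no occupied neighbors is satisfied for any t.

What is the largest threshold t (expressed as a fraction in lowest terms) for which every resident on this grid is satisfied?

1/4

(0,0)B 1/3
(0,1)R 1/4
(0,2)B 3/4
(0,3)B 4/4
(0,4)B 4/4
(0,5)B 2/2
(1,0)R 3/5
(1,1)B 3/7
(1,3)B 7/7
(1,4)B 6/6
(2,0)R 4/5
(2,1)R 4/7
(2,2)B 5/7
(2,3)B 7/7
(2,4)B 6/6
(3,0)R 3/3
(3,1)R 3/5
(3,2)B 3/5
(3,3)B 5/5
(3,4)B 4/4
(3,5)B 2/2
The smallest same-type fraction is 1/4 at (0,1), which reduces to 1/4. Any threshold above that leaves this resident unsatisfied.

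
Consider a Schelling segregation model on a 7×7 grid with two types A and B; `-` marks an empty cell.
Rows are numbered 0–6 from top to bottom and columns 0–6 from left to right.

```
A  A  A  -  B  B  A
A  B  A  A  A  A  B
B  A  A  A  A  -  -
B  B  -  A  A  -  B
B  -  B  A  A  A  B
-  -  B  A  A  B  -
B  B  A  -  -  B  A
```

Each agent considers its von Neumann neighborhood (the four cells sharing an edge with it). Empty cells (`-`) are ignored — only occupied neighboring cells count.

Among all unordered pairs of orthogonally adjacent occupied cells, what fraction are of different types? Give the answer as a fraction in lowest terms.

20/51

Scan each occupied cell's neighbors to the right and below so each pair is counted once.
Row 0: A(0,0)–A(0,1)= A(0,0)–A(1,0)= A(0,1)–A(0,2)= A(0,1)–B(1,1)≠ A(0,2)–A(1,2)= B(0,4)–B(0,5)= B(0,4)–A(1,4)≠ B(0,5)–A(0,6)≠ B(0,5)–A(1,5)≠ A(0,6)–B(1,6)≠  → 5/10 unlike.
Row 1: A(1,0)–B(1,1)≠ A(1,0)–B(2,0)≠ B(1,1)–A(1,2)≠ B(1,1)–A(2,1)≠ A(1,2)–A(1,3)= A(1,2)–A(2,2)= A(1,3)–A(1,4)= A(1,3)–A(2,3)= A(1,4)–A(1,5)= A(1,4)–A(2,4)= A(1,5)–B(1,6)≠  → 5/11 unlike.
Row 2: B(2,0)–A(2,1)≠ B(2,0)–B(3,0)= A(2,1)–A(2,2)= A(2,1)–B(3,1)≠ A(2,2)–A(2,3)= A(2,3)–A(2,4)= A(2,3)–A(3,3)= A(2,4)–A(3,4)=  → 2/8 unlike.
Row 3: B(3,0)–B(3,1)= B(3,0)–B(4,0)= A(3,3)–A(3,4)= A(3,3)–A(4,3)= A(3,4)–A(4,4)= B(3,6)–B(4,6)=  → 0/6 unlike.
Row 4: B(4,2)–A(4,3)≠ B(4,2)–B(5,2)= A(4,3)–A(4,4)= A(4,3)–A(5,3)= A(4,4)–A(4,5)= A(4,4)–A(5,4)= A(4,5)–B(4,6)≠ A(4,5)–B(5,5)≠  → 3/8 unlike.
Row 5: B(5,2)–A(5,3)≠ B(5,2)–A(6,2)≠ A(5,3)–A(5,4)= A(5,4)–B(5,5)≠ B(5,5)–B(6,5)=  → 3/5 unlike.
Row 6: B(6,0)–B(6,1)= B(6,1)–A(6,2)≠ B(6,5)–A(6,6)≠  → 2/3 unlike.
Total adjacent occupied pairs: 51; unlike-type pairs: 20.
20/51 is already in lowest terms.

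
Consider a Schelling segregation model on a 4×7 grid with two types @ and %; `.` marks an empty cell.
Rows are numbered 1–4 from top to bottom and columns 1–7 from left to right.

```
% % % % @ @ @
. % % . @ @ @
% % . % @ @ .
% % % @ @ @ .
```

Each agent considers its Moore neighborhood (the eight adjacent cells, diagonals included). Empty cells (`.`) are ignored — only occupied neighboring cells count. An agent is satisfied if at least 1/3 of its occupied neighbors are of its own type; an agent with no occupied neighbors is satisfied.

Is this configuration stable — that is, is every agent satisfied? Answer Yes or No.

Yes

Row 1: (1,1)% 2/2 satisfied · (1,2)% 4/4 satisfied · (1,3)% 4/4 satisfied · (1,4)% 2/4 satisfied · (1,5)@ 3/4 satisfied · (1,6)@ 5/5 satisfied · (1,7)@ 3/3 satisfied
Row 2: (2,2)% 6/6 satisfied · (2,3)% 6/6 satisfied · (2,5)@ 5/7 satisfied · (2,6)@ 7/7 satisfied · (2,7)@ 4/4 satisfied
Row 3: (3,1)% 4/4 satisfied · (3,2)% 6/6 satisfied · (3,4)% 2/6 satisfied · (3,5)@ 6/7 satisfied · (3,6)@ 6/6 satisfied
Row 4: (4,1)% 3/3 satisfied · (4,2)% 4/4 satisfied · (4,3)% 3/4 satisfied · (4,4)@ 2/4 satisfied · (4,5)@ 4/5 satisfied · (4,6)@ 3/3 satisfied
All meet the threshold, so the configuration is stable.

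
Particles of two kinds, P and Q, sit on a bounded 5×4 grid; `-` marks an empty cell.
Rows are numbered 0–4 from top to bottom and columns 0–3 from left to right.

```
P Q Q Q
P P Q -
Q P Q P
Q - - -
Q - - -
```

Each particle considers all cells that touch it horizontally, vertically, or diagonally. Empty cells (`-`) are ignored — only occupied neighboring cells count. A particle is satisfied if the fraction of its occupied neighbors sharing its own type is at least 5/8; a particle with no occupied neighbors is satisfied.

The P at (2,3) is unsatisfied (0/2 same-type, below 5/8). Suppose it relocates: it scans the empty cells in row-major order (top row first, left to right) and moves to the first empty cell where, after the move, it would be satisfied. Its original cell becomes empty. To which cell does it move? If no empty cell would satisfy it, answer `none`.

Vacating (2,3). Empty cells in order:
  (1,3): 0/4 same-type → still unsatisfied.
  (3,1): 1/5 same-type → still unsatisfied.
  (3,2): 1/2 same-type → still unsatisfied.
  (3,3): 0/1 same-type → still unsatisfied.
  (4,1): 0/2 same-type → still unsatisfied.
  (4,2): 0/0 same-type → satisfied — stop here.

(4,2)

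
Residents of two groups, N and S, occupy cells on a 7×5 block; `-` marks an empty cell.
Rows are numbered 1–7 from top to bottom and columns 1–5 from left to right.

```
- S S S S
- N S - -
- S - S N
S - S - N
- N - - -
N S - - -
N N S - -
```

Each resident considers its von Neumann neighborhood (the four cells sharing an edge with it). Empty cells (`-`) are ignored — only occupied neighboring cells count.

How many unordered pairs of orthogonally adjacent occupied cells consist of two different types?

Scan each occupied cell's neighbors to the right and below so each pair is counted once.
Row 1: S(1,2)–S(1,3)= S(1,2)–N(2,2)≠ S(1,3)–S(1,4)= S(1,3)–S(2,3)= S(1,4)–S(1,5)=  → 1/5 unlike.
Row 2: N(2,2)–S(2,3)≠ N(2,2)–S(3,2)≠  → 2/2 unlike.
Row 3: S(3,4)–N(3,5)≠ N(3,5)–N(4,5)=  → 1/2 unlike.
Row 5: N(5,2)–S(6,2)≠  → 1/1 unlike.
Row 6: N(6,1)–S(6,2)≠ N(6,1)–N(7,1)= S(6,2)–N(7,2)≠  → 2/3 unlike.
Row 7: N(7,1)–N(7,2)= N(7,2)–S(7,3)≠  → 1/2 unlike.
Total adjacent occupied pairs: 15; unlike-type pairs: 8.

8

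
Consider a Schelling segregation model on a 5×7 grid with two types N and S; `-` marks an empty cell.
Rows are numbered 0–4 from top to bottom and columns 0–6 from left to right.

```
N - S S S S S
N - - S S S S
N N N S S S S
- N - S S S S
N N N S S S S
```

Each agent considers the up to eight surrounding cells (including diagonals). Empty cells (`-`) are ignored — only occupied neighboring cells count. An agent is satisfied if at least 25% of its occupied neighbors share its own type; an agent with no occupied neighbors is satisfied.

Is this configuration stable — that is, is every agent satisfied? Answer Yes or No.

Row 0: (0,0)N 1/1 ✓ · (0,2)S 2/2 ✓ · (0,3)S 4/4 ✓ · (0,4)S 5/5 ✓ · (0,5)S 5/5 ✓ · (0,6)S 3/3 ✓
Row 1: (1,0)N 3/3 ✓ · (1,3)S 6/7 ✓ · (1,4)S 8/8 ✓ · (1,5)S 8/8 ✓ · (1,6)S 5/5 ✓
Row 2: (2,0)N 3/3 ✓ · (2,1)N 4/4 ✓ · (2,2)N 2/5 ✓ · (2,3)S 5/6 ✓ · (2,4)S 8/8 ✓ · (2,5)S 8/8 ✓ · (2,6)S 5/5 ✓
Row 3: (3,1)N 6/6 ✓ · (3,3)S 5/7 ✓ · (3,4)S 8/8 ✓ · (3,5)S 8/8 ✓ · (3,6)S 5/5 ✓
Row 4: (4,0)N 2/2 ✓ · (4,1)N 3/3 ✓ · (4,2)N 2/4 ✓ · (4,3)S 3/4 ✓ · (4,4)S 5/5 ✓ · (4,5)S 5/5 ✓ · (4,6)S 3/3 ✓
All meet the threshold, so the configuration is stable.

Yes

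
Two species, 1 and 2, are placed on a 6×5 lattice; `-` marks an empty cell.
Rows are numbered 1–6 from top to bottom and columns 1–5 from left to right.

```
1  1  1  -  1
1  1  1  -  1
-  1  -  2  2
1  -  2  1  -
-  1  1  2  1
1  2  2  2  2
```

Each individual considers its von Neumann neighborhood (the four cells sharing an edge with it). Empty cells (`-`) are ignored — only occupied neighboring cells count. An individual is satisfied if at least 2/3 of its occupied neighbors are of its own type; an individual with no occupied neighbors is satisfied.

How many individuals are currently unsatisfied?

12

(1,1)1 2/2 ✓
(1,2)1 3/3 ✓
(1,3)1 2/2 ✓
(1,5)1 1/1 ✓
(2,1)1 2/2 ✓
(2,2)1 4/4 ✓
(2,3)1 2/2 ✓
(2,5)1 1/2 ✗
(3,2)1 1/1 ✓
(3,4)2 1/2 ✗
(3,5)2 1/2 ✗
(4,1)1 0/0 ✓
(4,3)2 0/2 ✗
(4,4)1 0/3 ✗
(5,2)1 1/2 ✗
(5,3)1 1/4 ✗
(5,4)2 1/4 ✗
(5,5)1 0/2 ✗
(6,1)1 0/1 ✗
(6,2)2 1/3 ✗
(6,3)2 2/3 ✓
(6,4)2 3/3 ✓
(6,5)2 1/2 ✗
Unsatisfied: (2,5), (3,4), (3,5), (4,3), (4,4), (5,2), (5,3), (5,4), (5,5), (6,1), (6,2), (6,5) — 12 in total.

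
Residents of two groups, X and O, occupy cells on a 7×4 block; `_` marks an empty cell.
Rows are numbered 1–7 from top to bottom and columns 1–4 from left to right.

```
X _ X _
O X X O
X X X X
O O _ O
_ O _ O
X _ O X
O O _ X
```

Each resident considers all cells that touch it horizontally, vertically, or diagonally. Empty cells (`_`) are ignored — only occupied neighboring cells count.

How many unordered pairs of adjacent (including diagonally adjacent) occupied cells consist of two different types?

Scan each occupied cell's neighbors to the right and below (and the two forward diagonals) so each pair is counted once.
Row 1: X(1,1)–O(2,1)≠ X(1,1)–X(2,2)= X(1,3)–X(2,3)= X(1,3)–O(2,4)≠ X(1,3)–X(2,2)=  → 2/5 unlike.
Row 2: O(2,1)–X(2,2)≠ O(2,1)–X(3,1)≠ O(2,1)–X(3,2)≠ X(2,2)–X(2,3)= X(2,2)–X(3,2)= X(2,2)–X(3,3)= X(2,2)–X(3,1)= X(2,3)–O(2,4)≠ X(2,3)–X(3,3)= X(2,3)–X(3,4)= X(2,3)–X(3,2)= O(2,4)–X(3,4)≠ O(2,4)–X(3,3)≠  → 6/13 unlike.
Row 3: X(3,1)–X(3,2)= X(3,1)–O(4,1)≠ X(3,1)–O(4,2)≠ X(3,2)–X(3,3)= X(3,2)–O(4,2)≠ X(3,2)–O(4,1)≠ X(3,3)–X(3,4)= X(3,3)–O(4,4)≠ X(3,3)–O(4,2)≠ X(3,4)–O(4,4)≠  → 7/10 unlike.
Row 4: O(4,1)–O(4,2)= O(4,1)–O(5,2)= O(4,2)–O(5,2)= O(4,4)–O(5,4)=  → 0/4 unlike.
Row 5: O(5,2)–O(6,3)= O(5,2)–X(6,1)≠ O(5,4)–X(6,4)≠ O(5,4)–O(6,3)=  → 2/4 unlike.
Row 6: X(6,1)–O(7,1)≠ X(6,1)–O(7,2)≠ O(6,3)–X(6,4)≠ O(6,3)–X(7,4)≠ O(6,3)–O(7,2)= X(6,4)–X(7,4)=  → 4/6 unlike.
Row 7: O(7,1)–O(7,2)=  → 0/1 unlike.
Total adjacent occupied pairs: 43; unlike-type pairs: 21.

21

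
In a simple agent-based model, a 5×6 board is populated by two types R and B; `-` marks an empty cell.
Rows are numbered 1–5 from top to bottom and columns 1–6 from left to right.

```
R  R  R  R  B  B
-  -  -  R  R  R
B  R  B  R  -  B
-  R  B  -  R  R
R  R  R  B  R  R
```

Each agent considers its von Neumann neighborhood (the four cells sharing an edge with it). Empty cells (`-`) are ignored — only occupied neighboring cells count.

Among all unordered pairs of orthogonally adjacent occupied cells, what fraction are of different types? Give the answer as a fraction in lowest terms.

12/29

Scan each occupied cell's neighbors to the right and below so each pair is counted once.
From row 1: 3 unlike of 8 pairs (running 3/8).
From row 2: 1 unlike of 4 pairs (running 4/12).
From row 3: 4 unlike of 6 pairs (running 8/18).
From row 4: 2 unlike of 6 pairs (running 10/24).
From row 5: 2 unlike of 5 pairs (running 12/29).
Total adjacent occupied pairs: 29; unlike-type pairs: 12.
12/29 is already in lowest terms.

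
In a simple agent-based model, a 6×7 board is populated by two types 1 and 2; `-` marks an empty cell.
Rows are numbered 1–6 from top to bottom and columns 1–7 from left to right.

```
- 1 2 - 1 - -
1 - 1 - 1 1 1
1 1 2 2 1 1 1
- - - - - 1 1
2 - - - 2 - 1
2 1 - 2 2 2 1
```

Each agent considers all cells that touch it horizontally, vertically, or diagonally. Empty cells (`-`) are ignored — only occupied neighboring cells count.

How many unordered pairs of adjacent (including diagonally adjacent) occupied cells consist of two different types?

Scan each occupied cell's neighbors to the right and below (and the two forward diagonals) so each pair is counted once.
Row 1: 1(1,2)–2(1,3)≠ 1(1,2)–1(2,3)= 1(1,2)–1(2,1)= 2(1,3)–1(2,3)≠ 1(1,5)–1(2,5)= 1(1,5)–1(2,6)=  → 2/6 unlike.
Row 2: 1(2,1)–1(3,1)= 1(2,1)–1(3,2)= 1(2,3)–2(3,3)≠ 1(2,3)–2(3,4)≠ 1(2,3)–1(3,2)= 1(2,5)–1(2,6)= 1(2,5)–1(3,5)= 1(2,5)–1(3,6)= 1(2,5)–2(3,4)≠ 1(2,6)–1(2,7)= 1(2,6)–1(3,6)= 1(2,6)–1(3,7)= 1(2,6)–1(3,5)= 1(2,7)–1(3,7)= 1(2,7)–1(3,6)=  → 3/15 unlike.
Row 3: 1(3,1)–1(3,2)= 1(3,2)–2(3,3)≠ 2(3,3)–2(3,4)= 2(3,4)–1(3,5)≠ 1(3,5)–1(3,6)= 1(3,5)–1(4,6)= 1(3,6)–1(3,7)= 1(3,6)–1(4,6)= 1(3,6)–1(4,7)= 1(3,7)–1(4,7)= 1(3,7)–1(4,6)=  → 2/11 unlike.
Row 4: 1(4,6)–1(4,7)= 1(4,6)–1(5,7)= 1(4,6)–2(5,5)≠ 1(4,7)–1(5,7)=  → 1/4 unlike.
Row 5: 2(5,1)–2(6,1)= 2(5,1)–1(6,2)≠ 2(5,5)–2(6,5)= 2(5,5)–2(6,6)= 2(5,5)–2(6,4)= 1(5,7)–1(6,7)= 1(5,7)–2(6,6)≠  → 2/7 unlike.
Row 6: 2(6,1)–1(6,2)≠ 2(6,4)–2(6,5)= 2(6,5)–2(6,6)= 2(6,6)–1(6,7)≠  → 2/4 unlike.
Total adjacent occupied pairs: 47; unlike-type pairs: 12.

12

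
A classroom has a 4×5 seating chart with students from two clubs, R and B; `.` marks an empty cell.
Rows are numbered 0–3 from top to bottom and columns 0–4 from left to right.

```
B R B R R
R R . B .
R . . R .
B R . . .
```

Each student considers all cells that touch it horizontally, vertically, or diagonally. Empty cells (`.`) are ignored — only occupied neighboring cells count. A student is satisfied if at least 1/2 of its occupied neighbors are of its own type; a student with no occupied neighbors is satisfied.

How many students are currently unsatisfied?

6

(0,0)B 0/3 not
(0,1)R 2/4 satisfied
(0,2)B 1/4 not
(0,3)R 1/3 not
(0,4)R 1/2 satisfied
(1,0)R 3/4 satisfied
(1,1)R 3/5 satisfied
(1,3)B 1/4 not
(2,0)R 3/4 satisfied
(2,3)R 0/1 not
(3,0)B 0/2 not
(3,1)R 1/2 satisfied
Unsatisfied: (0,0), (0,2), (0,3), (1,3), (2,3), (3,0) — 6 in total.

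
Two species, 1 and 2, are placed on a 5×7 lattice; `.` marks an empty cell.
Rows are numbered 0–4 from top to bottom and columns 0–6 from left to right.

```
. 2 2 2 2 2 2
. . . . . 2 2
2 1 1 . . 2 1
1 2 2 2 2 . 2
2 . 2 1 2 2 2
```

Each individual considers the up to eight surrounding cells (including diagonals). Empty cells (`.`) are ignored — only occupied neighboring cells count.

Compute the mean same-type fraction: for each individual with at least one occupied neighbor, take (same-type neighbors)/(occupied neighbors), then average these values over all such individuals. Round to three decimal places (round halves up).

0.678

(0,1)2 1/1
(0,2)2 2/2
(0,3)2 2/2
(0,4)2 3/3
(0,5)2 4/4
(0,6)2 3/3
(1,5)2 5/6
(1,6)2 4/5
(2,0)2 1/3
(2,1)1 2/5
(2,2)1 1/4
(2,5)2 4/5
(2,6)1 0/4
(3,0)1 1/4
(3,1)2 4/7
(3,2)2 3/6
(3,3)2 4/6
(3,4)2 4/5
(3,6)2 3/4
(4,0)2 1/2
(4,2)2 3/4
(4,3)1 0/5
(4,4)2 3/4
(4,5)2 4/4
(4,6)2 2/2
Sum over 25 individuals: 1/1 + 2/2 + 2/2 + 3/3 + 4/4 + 3/3 + 5/6 + 4/5 + 1/3 + 2/5 + 1/4 + 4/5 + 0/4 + 1/4 + 4/7 + 3/6 + 4/6 + 4/5 + 3/4 + 1/2 + 3/4 + 0/5 + 3/4 + 4/4 + 2/2 = 7121/420; mean = 7121/420 ÷ 25 = 7121/10500 = 0.678190… → 0.678.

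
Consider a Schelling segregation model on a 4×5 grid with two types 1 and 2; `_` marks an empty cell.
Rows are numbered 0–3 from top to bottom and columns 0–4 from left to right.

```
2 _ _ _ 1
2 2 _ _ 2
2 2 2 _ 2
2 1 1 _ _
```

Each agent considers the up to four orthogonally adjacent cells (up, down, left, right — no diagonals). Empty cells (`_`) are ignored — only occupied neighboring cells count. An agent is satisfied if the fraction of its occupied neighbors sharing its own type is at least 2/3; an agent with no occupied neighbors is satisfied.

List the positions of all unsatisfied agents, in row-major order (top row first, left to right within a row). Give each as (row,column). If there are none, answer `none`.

(0,0)2 1/1 ✓
(0,4)1 0/1 ✗
(1,0)2 3/3 ✓
(1,1)2 2/2 ✓
(1,4)2 1/2 ✗
(2,0)2 3/3 ✓
(2,1)2 3/4 ✓
(2,2)2 1/2 ✗
(2,4)2 1/1 ✓
(3,0)2 1/2 ✗
(3,1)1 1/3 ✗
(3,2)1 1/2 ✗

(0,4), (1,4), (2,2), (3,0), (3,1), (3,2)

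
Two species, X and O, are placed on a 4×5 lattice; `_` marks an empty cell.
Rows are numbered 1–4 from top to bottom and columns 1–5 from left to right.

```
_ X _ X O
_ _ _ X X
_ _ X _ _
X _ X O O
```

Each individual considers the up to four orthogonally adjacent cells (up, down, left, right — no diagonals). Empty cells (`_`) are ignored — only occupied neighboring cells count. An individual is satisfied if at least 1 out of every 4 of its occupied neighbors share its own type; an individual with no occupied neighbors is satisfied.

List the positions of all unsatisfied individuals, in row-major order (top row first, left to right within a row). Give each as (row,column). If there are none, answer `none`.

Row 1: (1,2)X 0/0 ok · (1,4)X 1/2 ok · (1,5)O 0/2 unhappy
Row 2: (2,4)X 2/2 ok · (2,5)X 1/2 ok
Row 3: (3,3)X 1/1 ok
Row 4: (4,1)X 0/0 ok · (4,3)X 1/2 ok · (4,4)O 1/2 ok · (4,5)O 1/1 ok

(1,5)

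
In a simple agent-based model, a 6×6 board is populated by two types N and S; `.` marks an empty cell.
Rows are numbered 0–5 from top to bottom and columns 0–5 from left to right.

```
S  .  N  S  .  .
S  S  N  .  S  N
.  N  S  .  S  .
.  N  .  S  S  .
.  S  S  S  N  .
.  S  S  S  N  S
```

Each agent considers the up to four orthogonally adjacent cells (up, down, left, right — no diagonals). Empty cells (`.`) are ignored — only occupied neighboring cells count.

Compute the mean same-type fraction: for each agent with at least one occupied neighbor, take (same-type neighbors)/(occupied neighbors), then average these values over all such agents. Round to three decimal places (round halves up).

Row 0: (0,0)S 1/1 · (0,2)N 1/2 · (0,3)S 0/1
Row 1: (1,0)S 2/2 · (1,1)S 1/3 · (1,2)N 1/3 · (1,4)S 1/2 · (1,5)N 0/1
Row 2: (2,1)N 1/3 · (2,2)S 0/2 · (2,4)S 2/2
Row 3: (3,1)N 1/2 · (3,3)S 2/2 · (3,4)S 2/3
Row 4: (4,1)S 2/3 · (4,2)S 3/3 · (4,3)S 3/4 · (4,4)N 1/3
Row 5: (5,1)S 2/2 · (5,2)S 3/3 · (5,3)S 2/3 · (5,4)N 1/3 · (5,5)S 0/1
Sum over 23 agents: 1/1 + 1/2 + 0/1 + 2/2 + 1/3 + 1/3 + 1/2 + 0/1 + 1/3 + 0/2 + 2/2 + 1/2 + 2/2 + 2/3 + 2/3 + 3/3 + 3/4 + 1/3 + 2/2 + 3/3 + 2/3 + 1/3 + 0/1 = 155/12; mean = 155/12 ÷ 23 = 155/276 = 0.561594… → 0.562.

0.562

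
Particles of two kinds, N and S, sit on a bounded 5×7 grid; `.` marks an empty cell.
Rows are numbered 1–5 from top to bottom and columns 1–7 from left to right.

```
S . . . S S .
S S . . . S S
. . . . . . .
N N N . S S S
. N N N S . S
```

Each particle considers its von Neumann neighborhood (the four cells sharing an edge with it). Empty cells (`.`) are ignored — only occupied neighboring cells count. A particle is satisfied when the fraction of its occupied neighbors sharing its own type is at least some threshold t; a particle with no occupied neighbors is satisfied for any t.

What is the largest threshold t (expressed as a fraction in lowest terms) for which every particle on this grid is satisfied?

1/2

Row 1: (1,1)S 1/1 · (1,5)S 1/1 · (1,6)S 2/2
Row 2: (2,1)S 2/2 · (2,2)S 1/1 · (2,6)S 2/2 · (2,7)S 1/1
Row 4: (4,1)N 1/1 · (4,2)N 3/3 · (4,3)N 2/2 · (4,5)S 2/2 · (4,6)S 2/2 · (4,7)S 2/2
Row 5: (5,2)N 2/2 · (5,3)N 3/3 · (5,4)N 1/2 · (5,5)S 1/2 · (5,7)S 1/1
The smallest same-type fraction is 1/2 at (5,4), which reduces to 1/2. Any threshold above that leaves this particle unsatisfied.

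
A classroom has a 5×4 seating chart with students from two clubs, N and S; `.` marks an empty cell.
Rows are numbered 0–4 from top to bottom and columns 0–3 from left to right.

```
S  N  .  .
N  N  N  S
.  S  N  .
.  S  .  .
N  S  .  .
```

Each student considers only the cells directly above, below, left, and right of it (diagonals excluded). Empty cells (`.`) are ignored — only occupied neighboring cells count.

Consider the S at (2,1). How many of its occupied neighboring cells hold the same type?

1

Occupied neighbors of (2,1): (1,1)=N, (3,1)=S, (2,2)=N.
Same type (S): 1 of 3.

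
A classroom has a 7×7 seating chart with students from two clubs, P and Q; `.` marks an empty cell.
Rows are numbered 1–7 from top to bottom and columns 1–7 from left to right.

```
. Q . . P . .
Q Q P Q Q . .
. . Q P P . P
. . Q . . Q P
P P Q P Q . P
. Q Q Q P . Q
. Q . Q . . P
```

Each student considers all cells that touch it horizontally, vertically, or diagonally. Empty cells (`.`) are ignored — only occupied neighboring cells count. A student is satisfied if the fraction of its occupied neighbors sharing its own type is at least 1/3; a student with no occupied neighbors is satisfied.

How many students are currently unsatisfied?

(1,2)Q 2/3 satisfied
(1,5)P 0/2 not
(2,1)Q 2/2 satisfied
(2,2)Q 3/4 satisfied
(2,3)P 1/5 not
(2,4)Q 2/6 satisfied
(2,5)Q 1/4 not
(3,3)Q 3/5 satisfied
(3,4)P 2/6 satisfied
(3,5)P 1/4 not
(3,7)P 1/2 satisfied
(4,3)Q 2/5 satisfied
(4,6)Q 1/5 not
(4,7)P 2/3 satisfied
(5,1)P 1/2 satisfied
(5,2)P 1/5 not
(5,3)Q 4/6 satisfied
(5,4)P 1/6 not
(5,5)Q 2/4 satisfied
(5,7)P 1/3 satisfied
(6,2)Q 3/5 satisfied
(6,3)Q 5/7 satisfied
(6,4)Q 4/6 satisfied
(6,5)P 1/4 not
(6,7)Q 0/2 not
(7,2)Q 2/2 satisfied
(7,4)Q 2/3 satisfied
(7,7)P 0/1 not
Unsatisfied: (1,5), (2,3), (2,5), (3,5), (4,6), (5,2), (5,4), (6,5), (6,7), (7,7) — 10 in total.

10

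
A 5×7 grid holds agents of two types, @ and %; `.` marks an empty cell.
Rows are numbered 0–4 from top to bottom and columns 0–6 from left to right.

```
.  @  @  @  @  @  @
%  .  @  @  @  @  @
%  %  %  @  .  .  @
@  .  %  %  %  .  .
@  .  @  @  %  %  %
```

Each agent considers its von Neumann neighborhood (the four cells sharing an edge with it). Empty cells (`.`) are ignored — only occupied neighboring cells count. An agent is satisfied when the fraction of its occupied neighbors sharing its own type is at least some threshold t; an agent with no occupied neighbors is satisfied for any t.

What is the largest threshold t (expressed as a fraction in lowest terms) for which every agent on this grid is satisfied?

(0,1)@ 1/1
(0,2)@ 3/3
(0,3)@ 3/3
(0,4)@ 3/3
(0,5)@ 3/3
(0,6)@ 2/2
(1,0)% 1/1
(1,2)@ 2/3
(1,3)@ 4/4
(1,4)@ 3/3
(1,5)@ 3/3
(1,6)@ 3/3
(2,0)% 2/3
(2,1)% 2/2
(2,2)% 2/4
(2,3)@ 1/3
(2,6)@ 1/1
(3,0)@ 1/2
(3,2)% 2/3
(3,3)% 2/4
(3,4)% 2/2
(4,0)@ 1/1
(4,2)@ 1/2
(4,3)@ 1/3
(4,4)% 2/3
(4,5)% 2/2
(4,6)% 1/1
The smallest same-type fraction is 1/3 at (2,3), which reduces to 1/3. Any threshold above that leaves this agent unsatisfied.

1/3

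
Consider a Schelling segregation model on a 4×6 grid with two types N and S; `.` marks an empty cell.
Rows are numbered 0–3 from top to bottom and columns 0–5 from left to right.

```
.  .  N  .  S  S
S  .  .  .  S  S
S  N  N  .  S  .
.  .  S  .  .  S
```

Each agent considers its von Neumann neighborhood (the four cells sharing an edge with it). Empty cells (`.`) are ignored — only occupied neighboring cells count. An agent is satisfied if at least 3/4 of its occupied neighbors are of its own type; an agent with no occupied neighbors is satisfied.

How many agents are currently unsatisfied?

4

(0,2)N 0/0 ✓
(0,4)S 2/2 ✓
(0,5)S 2/2 ✓
(1,0)S 1/1 ✓
(1,4)S 3/3 ✓
(1,5)S 2/2 ✓
(2,0)S 1/2 ✗
(2,1)N 1/2 ✗
(2,2)N 1/2 ✗
(2,4)S 1/1 ✓
(3,2)S 0/1 ✗
(3,5)S 0/0 ✓
Unsatisfied: (2,0), (2,1), (2,2), (3,2) — 4 in total.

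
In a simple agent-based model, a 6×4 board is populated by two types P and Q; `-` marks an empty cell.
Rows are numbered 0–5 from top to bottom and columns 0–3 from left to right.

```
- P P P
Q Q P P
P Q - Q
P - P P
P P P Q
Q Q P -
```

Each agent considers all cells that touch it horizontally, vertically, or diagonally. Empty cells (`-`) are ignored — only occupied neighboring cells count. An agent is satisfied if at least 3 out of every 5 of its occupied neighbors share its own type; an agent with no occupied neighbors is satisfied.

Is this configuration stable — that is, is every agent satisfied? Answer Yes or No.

No

(0,1)P 2/4 not
(0,2)P 4/5 satisfied
(0,3)P 3/3 satisfied
(1,0)Q 2/4 not
(1,1)Q 2/6 not
(1,2)P 4/7 not
(1,3)P 3/4 satisfied
(2,0)P 1/4 not
(2,1)Q 2/6 not
(2,3)Q 0/4 not
(3,0)P 3/4 satisfied
(3,2)P 3/6 not
(3,3)P 2/4 not
(4,0)P 2/4 not
(4,1)P 5/7 satisfied
(4,2)P 4/6 satisfied
(4,3)Q 0/4 not
(5,0)Q 1/3 not
(5,1)Q 1/5 not
(5,2)P 2/4 not
For instance (0,1) has only 2/4 same-type neighbors, below 3/5.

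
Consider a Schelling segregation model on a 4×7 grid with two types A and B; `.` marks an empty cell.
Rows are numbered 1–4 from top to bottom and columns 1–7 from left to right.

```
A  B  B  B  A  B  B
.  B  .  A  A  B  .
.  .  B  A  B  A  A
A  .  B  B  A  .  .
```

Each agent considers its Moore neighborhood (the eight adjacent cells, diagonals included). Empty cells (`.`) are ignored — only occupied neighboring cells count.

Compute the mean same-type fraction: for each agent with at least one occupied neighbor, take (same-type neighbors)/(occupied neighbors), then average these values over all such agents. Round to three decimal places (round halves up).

(1,1)A 0/2
(1,2)B 2/3
(1,3)B 3/4
(1,4)B 1/4
(1,5)A 2/5
(1,6)B 2/4
(1,7)B 2/2
(2,2)B 3/4
(2,4)A 3/7
(2,5)A 4/8
(2,6)B 3/7
(3,3)B 3/5
(3,4)A 3/7
(3,5)B 2/7
(3,6)A 3/5
(3,7)A 1/2
(4,1)A — no occupied neighbors
(4,3)B 2/3
(4,4)B 3/5
(4,5)A 2/4
Sum over 19 agents: 0/2 + 2/3 + 3/4 + 1/4 + 2/5 + 2/4 + 2/2 + 3/4 + 3/7 + 4/8 + 3/7 + 3/5 + 3/7 + 2/7 + 3/5 + 1/2 + 2/3 + 3/5 + 2/4 = 4139/420; mean = 4139/420 ÷ 19 = 4139/7980 = 0.518671… → 0.519.

0.519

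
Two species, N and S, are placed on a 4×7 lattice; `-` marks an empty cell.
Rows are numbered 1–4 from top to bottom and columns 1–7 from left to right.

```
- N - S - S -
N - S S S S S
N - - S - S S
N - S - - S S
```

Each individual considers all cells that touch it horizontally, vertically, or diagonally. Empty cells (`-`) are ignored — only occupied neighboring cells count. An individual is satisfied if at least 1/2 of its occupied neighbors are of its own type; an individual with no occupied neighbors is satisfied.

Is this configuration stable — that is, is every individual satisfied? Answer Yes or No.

Row 1: (1,2)N 1/2 ✓ · (1,4)S 3/3 ✓ · (1,6)S 3/3 ✓
Row 2: (2,1)N 2/2 ✓ · (2,3)S 3/4 ✓ · (2,4)S 4/4 ✓ · (2,5)S 6/6 ✓ · (2,6)S 5/5 ✓ · (2,7)S 4/4 ✓
Row 3: (3,1)N 2/2 ✓ · (3,4)S 4/4 ✓ · (3,6)S 6/6 ✓ · (3,7)S 5/5 ✓
Row 4: (4,1)N 1/1 ✓ · (4,3)S 1/1 ✓ · (4,6)S 3/3 ✓ · (4,7)S 3/3 ✓
All meet the threshold, so the configuration is stable.

Yes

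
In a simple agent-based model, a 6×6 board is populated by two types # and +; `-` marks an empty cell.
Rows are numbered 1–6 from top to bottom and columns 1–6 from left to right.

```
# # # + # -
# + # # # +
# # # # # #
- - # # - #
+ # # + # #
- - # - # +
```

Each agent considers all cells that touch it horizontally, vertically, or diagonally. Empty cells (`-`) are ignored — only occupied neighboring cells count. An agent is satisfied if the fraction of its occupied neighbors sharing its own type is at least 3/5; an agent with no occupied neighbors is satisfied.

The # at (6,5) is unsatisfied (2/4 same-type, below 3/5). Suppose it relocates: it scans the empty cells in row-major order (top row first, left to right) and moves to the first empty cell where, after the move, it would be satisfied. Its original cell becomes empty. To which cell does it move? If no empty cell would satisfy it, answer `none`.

Vacating (6,5). Empty cells in order:
  (1,6): 2/3 same-type → satisfied — stop here.

(1,6)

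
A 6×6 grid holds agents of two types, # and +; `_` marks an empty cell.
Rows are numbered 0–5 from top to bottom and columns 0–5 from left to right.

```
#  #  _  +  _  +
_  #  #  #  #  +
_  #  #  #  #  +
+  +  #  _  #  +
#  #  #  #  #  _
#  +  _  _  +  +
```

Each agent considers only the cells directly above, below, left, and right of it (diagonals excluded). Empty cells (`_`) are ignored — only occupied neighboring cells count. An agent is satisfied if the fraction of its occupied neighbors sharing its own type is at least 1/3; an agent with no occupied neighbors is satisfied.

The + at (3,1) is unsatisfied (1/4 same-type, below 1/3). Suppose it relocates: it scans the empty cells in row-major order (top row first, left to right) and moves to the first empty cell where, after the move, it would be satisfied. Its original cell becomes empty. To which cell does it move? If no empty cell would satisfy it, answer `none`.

Vacating (3,1). Empty cells in order:
  (0,2): 1/3 same-type → satisfied — stop here.

(0,2)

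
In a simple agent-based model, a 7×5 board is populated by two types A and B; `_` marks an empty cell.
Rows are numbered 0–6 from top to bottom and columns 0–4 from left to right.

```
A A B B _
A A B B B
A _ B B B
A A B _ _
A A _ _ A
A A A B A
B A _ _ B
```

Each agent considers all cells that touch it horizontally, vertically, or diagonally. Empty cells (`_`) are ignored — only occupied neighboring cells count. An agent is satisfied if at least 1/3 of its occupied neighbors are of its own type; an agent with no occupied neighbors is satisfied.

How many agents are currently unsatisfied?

2

(0,0)A 3/3 ✓
(0,1)A 3/5 ✓
(0,2)B 3/5 ✓
(0,3)B 4/4 ✓
(1,0)A 4/4 ✓
(1,1)A 4/7 ✓
(1,2)B 5/7 ✓
(1,3)B 7/7 ✓
(1,4)B 4/4 ✓
(2,0)A 4/4 ✓
(2,2)B 4/6 ✓
(2,3)B 6/6 ✓
(2,4)B 3/3 ✓
(3,0)A 4/4 ✓
(3,1)A 4/6 ✓
(3,2)B 2/4 ✓
(4,0)A 5/5 ✓
(4,1)A 6/7 ✓
(4,4)A 1/2 ✓
(5,0)A 4/5 ✓
(5,1)A 5/6 ✓
(5,2)A 3/4 ✓
(5,3)B 1/4 ✗
(5,4)A 1/3 ✓
(6,0)B 0/3 ✗
(6,1)A 3/4 ✓
(6,4)B 1/2 ✓
Unsatisfied: (5,3), (6,0) — 2 in total.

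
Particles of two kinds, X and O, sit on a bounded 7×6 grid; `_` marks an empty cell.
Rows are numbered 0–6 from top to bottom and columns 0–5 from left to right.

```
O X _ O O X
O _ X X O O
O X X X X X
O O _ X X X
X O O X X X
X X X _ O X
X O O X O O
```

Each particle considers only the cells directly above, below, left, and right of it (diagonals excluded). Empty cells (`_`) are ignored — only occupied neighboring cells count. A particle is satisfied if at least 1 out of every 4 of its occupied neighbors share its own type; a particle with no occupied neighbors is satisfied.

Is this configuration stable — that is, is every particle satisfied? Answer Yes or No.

(0,0)O 1/2 ✓
(0,1)X 0/1 ✗
(0,3)O 1/2 ✓
(0,4)O 2/3 ✓
(0,5)X 0/2 ✗
(1,0)O 2/2 ✓
(1,2)X 2/2 ✓
(1,3)X 2/4 ✓
(1,4)O 2/4 ✓
(1,5)O 1/3 ✓
(2,0)O 2/3 ✓
(2,1)X 1/3 ✓
(2,2)X 3/3 ✓
(2,3)X 4/4 ✓
(2,4)X 3/4 ✓
(2,5)X 2/3 ✓
(3,0)O 2/3 ✓
(3,1)O 2/3 ✓
(3,3)X 3/3 ✓
(3,4)X 4/4 ✓
(3,5)X 3/3 ✓
(4,0)X 1/3 ✓
(4,1)O 2/4 ✓
(4,2)O 1/3 ✓
(4,3)X 2/3 ✓
(4,4)X 3/4 ✓
(4,5)X 3/3 ✓
(5,0)X 3/3 ✓
(5,1)X 2/4 ✓
(5,2)X 1/3 ✓
(5,4)O 1/3 ✓
(5,5)X 1/3 ✓
(6,0)X 1/2 ✓
(6,1)O 1/3 ✓
(6,2)O 1/3 ✓
(6,3)X 0/2 ✗
(6,4)O 2/3 ✓
(6,5)O 1/2 ✓
For instance (0,1) has only 0/1 same-type neighbors, below 1/4.

No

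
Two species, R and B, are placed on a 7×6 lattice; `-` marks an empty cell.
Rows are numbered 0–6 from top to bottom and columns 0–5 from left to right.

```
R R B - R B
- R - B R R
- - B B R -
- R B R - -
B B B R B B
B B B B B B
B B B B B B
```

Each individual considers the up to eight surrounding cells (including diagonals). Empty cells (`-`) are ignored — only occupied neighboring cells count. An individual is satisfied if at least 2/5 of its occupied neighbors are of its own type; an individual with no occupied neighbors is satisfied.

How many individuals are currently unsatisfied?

(0,0)R 2/2 satisfied
(0,1)R 2/3 satisfied
(0,2)B 1/3 not
(0,4)R 2/4 satisfied
(0,5)B 0/3 not
(1,1)R 2/4 satisfied
(1,3)B 3/6 satisfied
(1,4)R 3/6 satisfied
(1,5)R 3/4 satisfied
(2,2)B 3/6 satisfied
(2,3)B 3/6 satisfied
(2,4)R 3/5 satisfied
(3,1)R 0/5 not
(3,2)B 4/7 satisfied
(3,3)R 2/7 not
(4,0)B 3/4 satisfied
(4,1)B 6/7 satisfied
(4,2)B 5/8 satisfied
(4,3)R 1/7 not
(4,4)B 4/6 satisfied
(4,5)B 3/3 satisfied
(5,0)B 5/5 satisfied
(5,1)B 8/8 satisfied
(5,2)B 7/8 satisfied
(5,3)B 7/8 satisfied
(5,4)B 7/8 satisfied
(5,5)B 5/5 satisfied
(6,0)B 3/3 satisfied
(6,1)B 5/5 satisfied
(6,2)B 5/5 satisfied
(6,3)B 5/5 satisfied
(6,4)B 5/5 satisfied
(6,5)B 3/3 satisfied
Unsatisfied: (0,2), (0,5), (3,1), (3,3), (4,3) — 5 in total.

5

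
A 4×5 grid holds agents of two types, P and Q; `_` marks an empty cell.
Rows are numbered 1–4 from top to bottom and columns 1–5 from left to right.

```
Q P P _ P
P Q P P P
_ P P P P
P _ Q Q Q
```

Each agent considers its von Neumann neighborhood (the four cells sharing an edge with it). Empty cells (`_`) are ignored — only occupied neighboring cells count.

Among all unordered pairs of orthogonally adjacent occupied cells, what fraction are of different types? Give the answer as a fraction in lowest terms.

9/22

Scan each occupied cell's neighbors to the right and below so each pair is counted once.
Row 1: Q(1,1)–P(1,2)≠ Q(1,1)–P(2,1)≠ P(1,2)–P(1,3)= P(1,2)–Q(2,2)≠ P(1,3)–P(2,3)= P(1,5)–P(2,5)=  → 3/6 unlike.
Row 2: P(2,1)–Q(2,2)≠ Q(2,2)–P(2,3)≠ Q(2,2)–P(3,2)≠ P(2,3)–P(2,4)= P(2,3)–P(3,3)= P(2,4)–P(2,5)= P(2,4)–P(3,4)= P(2,5)–P(3,5)=  → 3/8 unlike.
Row 3: P(3,2)–P(3,3)= P(3,3)–P(3,4)= P(3,3)–Q(4,3)≠ P(3,4)–P(3,5)= P(3,4)–Q(4,4)≠ P(3,5)–Q(4,5)≠  → 3/6 unlike.
Row 4: Q(4,3)–Q(4,4)= Q(4,4)–Q(4,5)=  → 0/2 unlike.
Total adjacent occupied pairs: 22; unlike-type pairs: 9.
9/22 is already in lowest terms.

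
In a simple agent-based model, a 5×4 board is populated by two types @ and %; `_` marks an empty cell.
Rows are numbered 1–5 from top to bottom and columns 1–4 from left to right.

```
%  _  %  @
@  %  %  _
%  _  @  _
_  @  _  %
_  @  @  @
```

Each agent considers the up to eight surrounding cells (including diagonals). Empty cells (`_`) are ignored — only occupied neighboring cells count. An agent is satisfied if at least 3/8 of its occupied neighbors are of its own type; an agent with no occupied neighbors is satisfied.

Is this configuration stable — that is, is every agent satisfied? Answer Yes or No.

(1,1)% 1/2 ✓
(1,3)% 2/3 ✓
(1,4)@ 0/2 ✗
(2,1)@ 0/3 ✗
(2,2)% 4/6 ✓
(2,3)% 2/4 ✓
(3,1)% 1/3 ✗
(3,3)@ 1/4 ✗
(4,2)@ 3/4 ✓
(4,4)% 0/3 ✗
(5,2)@ 2/2 ✓
(5,3)@ 3/4 ✓
(5,4)@ 1/2 ✓
For instance (1,4) has only 0/2 same-type neighbors, below 3/8.

No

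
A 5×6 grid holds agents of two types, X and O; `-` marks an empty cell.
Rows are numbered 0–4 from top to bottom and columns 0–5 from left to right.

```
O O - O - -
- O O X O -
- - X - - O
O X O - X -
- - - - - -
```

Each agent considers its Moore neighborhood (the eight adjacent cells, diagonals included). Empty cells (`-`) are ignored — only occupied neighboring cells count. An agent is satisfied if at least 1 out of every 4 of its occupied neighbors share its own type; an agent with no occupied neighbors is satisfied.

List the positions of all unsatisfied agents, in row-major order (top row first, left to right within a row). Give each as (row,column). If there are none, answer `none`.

Row 0: (0,0)O 2/2 satisfied · (0,1)O 3/3 satisfied · (0,3)O 2/3 satisfied
Row 1: (1,1)O 3/4 satisfied · (1,2)O 3/5 satisfied · (1,3)X 1/4 satisfied · (1,4)O 2/3 satisfied
Row 2: (2,2)X 2/5 satisfied · (2,5)O 1/2 satisfied
Row 3: (3,0)O 0/1 not · (3,1)X 1/3 satisfied · (3,2)O 0/2 not · (3,4)X 0/1 not

(3,0), (3,2), (3,4)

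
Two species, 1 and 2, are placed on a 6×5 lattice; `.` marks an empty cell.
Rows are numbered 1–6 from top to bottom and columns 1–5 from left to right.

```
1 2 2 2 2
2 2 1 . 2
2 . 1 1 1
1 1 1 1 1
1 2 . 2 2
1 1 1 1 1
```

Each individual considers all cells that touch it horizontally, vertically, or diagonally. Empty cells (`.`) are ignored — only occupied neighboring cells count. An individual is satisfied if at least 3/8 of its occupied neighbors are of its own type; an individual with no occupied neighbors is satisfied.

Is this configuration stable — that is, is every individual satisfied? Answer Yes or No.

No

(1,1)1 0/3 ✗
(1,2)2 3/5 ✓
(1,3)2 3/4 ✓
(1,4)2 3/4 ✓
(1,5)2 2/2 ✓
(2,1)2 3/4 ✓
(2,2)2 4/7 ✓
(2,3)1 2/6 ✗
(2,5)2 2/4 ✓
(3,1)2 2/4 ✓
(3,3)1 5/6 ✓
(3,4)1 6/7 ✓
(3,5)1 3/4 ✓
(4,1)1 2/4 ✓
(4,2)1 4/6 ✓
(4,3)1 4/6 ✓
(4,4)1 5/7 ✓
(4,5)1 3/5 ✓
(5,1)1 4/5 ✓
(5,2)2 0/7 ✗
(5,4)2 1/7 ✗
(5,5)2 1/5 ✗
(6,1)1 2/3 ✓
(6,2)1 3/4 ✓
(6,3)1 2/4 ✓
(6,4)1 2/4 ✓
(6,5)1 1/3 ✗
For instance (1,1) has only 0/3 same-type neighbors, below 3/8.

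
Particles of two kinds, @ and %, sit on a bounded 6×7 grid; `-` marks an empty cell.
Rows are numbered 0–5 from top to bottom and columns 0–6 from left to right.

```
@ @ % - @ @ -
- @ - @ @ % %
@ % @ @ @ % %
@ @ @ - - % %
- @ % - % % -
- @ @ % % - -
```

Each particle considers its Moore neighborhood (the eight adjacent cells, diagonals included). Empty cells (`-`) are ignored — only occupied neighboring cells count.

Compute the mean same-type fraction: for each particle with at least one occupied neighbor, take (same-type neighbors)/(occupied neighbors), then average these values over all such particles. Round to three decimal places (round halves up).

0.700

(0,0)@ 2/2
(0,1)@ 2/3
(0,2)% 0/3
(0,4)@ 3/4
(0,5)@ 2/4
(1,1)@ 4/6
(1,3)@ 5/6
(1,4)@ 5/7
(1,5)% 3/7
(1,6)% 3/4
(2,0)@ 3/4
(2,1)% 0/6
(2,2)@ 5/6
(2,3)@ 5/5
(2,4)@ 3/6
(2,5)% 5/7
(2,6)% 5/5
(3,0)@ 3/4
(3,1)@ 5/7
(3,2)@ 4/6
(3,5)% 5/6
(3,6)% 4/4
(4,1)@ 5/6
(4,2)% 1/6
(4,4)% 4/4
(4,5)% 4/4
(5,1)@ 2/3
(5,2)@ 2/4
(5,3)% 3/4
(5,4)% 3/3
Sum over 30 particles: 2/2 + 2/3 + 0/3 + 3/4 + 2/4 + 4/6 + 5/6 + 5/7 + 3/7 + 3/4 + 3/4 + 0/6 + 5/6 + 5/5 + 3/6 + 5/7 + 5/5 + 3/4 + 5/7 + 4/6 + 5/6 + 4/4 + 5/6 + 1/6 + 4/4 + 4/4 + 2/3 + 2/4 + 3/4 + 3/3 = 1763/84; mean = 1763/84 ÷ 30 = 1763/2520 = 0.699603… → 0.700.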